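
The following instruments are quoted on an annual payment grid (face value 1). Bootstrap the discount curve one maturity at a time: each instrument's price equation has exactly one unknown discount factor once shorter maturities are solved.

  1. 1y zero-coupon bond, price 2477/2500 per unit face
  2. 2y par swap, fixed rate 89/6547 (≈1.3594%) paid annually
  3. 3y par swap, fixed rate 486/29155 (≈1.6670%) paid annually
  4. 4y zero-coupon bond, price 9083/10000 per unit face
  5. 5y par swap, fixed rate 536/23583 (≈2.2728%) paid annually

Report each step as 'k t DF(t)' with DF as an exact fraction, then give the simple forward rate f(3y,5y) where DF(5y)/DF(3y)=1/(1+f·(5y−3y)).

step 1 [1y] zero: DF = P = 2477/2500 ≈ 0.990800
step 2 [2y] swap r/1=89/6547: DF=(1 − 89/6547·(0.990800))/(1+89/6547) = 9733/10000 ≈ 0.973300
step 3 [3y] swap r/1=486/29155: DF=(1 − 486/29155·(0.990800+0.973300))/(1+486/29155) = 4757/5000 ≈ 0.951400
step 4 [4y] zero: DF = P = 9083/10000 ≈ 0.908300
step 5 [5y] swap r/1=536/23583: DF=(1 − 536/23583·(0.990800+0.973300+0.951400+0.908300))/(1+536/23583) = 558/625 ≈ 0.892800

1 1 2477/2500
2 2 9733/10000
3 3 4757/5000
4 4 9083/10000
5 5 558/625
f(3y,5y) = ((4757/5000)/(558/625) − 1)/(2) = 293/8928 ≈ 3.2818%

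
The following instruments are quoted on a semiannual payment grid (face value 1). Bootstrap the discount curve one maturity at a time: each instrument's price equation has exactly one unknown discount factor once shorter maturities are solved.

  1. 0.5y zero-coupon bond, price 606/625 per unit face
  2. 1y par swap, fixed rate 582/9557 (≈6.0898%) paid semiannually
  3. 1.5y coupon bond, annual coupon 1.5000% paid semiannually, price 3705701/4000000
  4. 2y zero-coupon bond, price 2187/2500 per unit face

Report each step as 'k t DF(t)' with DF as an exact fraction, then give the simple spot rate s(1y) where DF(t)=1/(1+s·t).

step 1 [0.5y] zero: DF = P = 606/625 ≈ 0.969600
step 2 [1y] swap r/2=291/9557: DF=(1 − 291/9557·(0.969600))/(1+291/9557) = 4709/5000 ≈ 0.941800
step 3 [1.5y] bond c/2=3/400: DF=(3705701/4000000 − 3/400·(0.969600+0.941800))/(1+3/400) = 9053/10000 ≈ 0.905300
step 4 [2y] zero: DF = P = 2187/2500 ≈ 0.874800

1 1/2 606/625
2 1 4709/5000
3 3/2 9053/10000
4 2 2187/2500
s(1y) = (1/(4709/5000) − 1)/(1) = 291/4709 ≈ 6.1797%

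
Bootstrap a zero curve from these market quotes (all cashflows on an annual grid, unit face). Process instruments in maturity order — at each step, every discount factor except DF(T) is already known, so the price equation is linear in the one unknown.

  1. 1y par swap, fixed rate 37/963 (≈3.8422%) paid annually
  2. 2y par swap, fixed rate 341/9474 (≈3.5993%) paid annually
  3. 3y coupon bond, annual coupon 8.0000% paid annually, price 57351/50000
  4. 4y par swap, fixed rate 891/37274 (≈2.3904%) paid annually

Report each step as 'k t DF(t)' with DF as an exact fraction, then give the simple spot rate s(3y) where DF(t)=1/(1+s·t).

step 1 [1y] swap r/1=37/963: DF=(1 − 37/963·(0))/(1+37/963) = 963/1000 ≈ 0.963000
step 2 [2y] swap r/1=341/9474: DF=(1 − 341/9474·(0.963000))/(1+341/9474) = 4659/5000 ≈ 0.931800
step 3 [3y] bond c/1=2/25: DF=(57351/50000 − 2/25·(0.963000+0.931800))/(1+2/25) = 9217/10000 ≈ 0.921700
step 4 [4y] swap r/1=891/37274: DF=(1 − 891/37274·(0.963000+0.931800+0.921700))/(1+891/37274) = 9109/10000 ≈ 0.910900

1 1 963/1000
2 2 4659/5000
3 3 9217/10000
4 4 9109/10000
s(3y) = (1/(9217/10000) − 1)/(3) = 261/9217 ≈ 2.8317%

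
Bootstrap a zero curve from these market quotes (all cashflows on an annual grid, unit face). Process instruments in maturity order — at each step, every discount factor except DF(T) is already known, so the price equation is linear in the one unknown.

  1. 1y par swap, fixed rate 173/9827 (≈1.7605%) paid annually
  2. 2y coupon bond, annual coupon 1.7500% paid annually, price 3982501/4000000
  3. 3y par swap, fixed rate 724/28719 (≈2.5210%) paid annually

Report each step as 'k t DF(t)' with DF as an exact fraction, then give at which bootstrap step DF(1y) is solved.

1 1 9827/10000
2 2 601/625
3 3 2319/2500
DF(1y) is solved at step 1

step 1 [1y] swap r/1=173/9827: DF=(1 − 173/9827·(0))/(1+173/9827) = 9827/10000 ≈ 0.982700
step 2 [2y] bond c/1=7/400: DF=(3982501/4000000 − 7/400·(0.982700))/(1+7/400) = 601/625 ≈ 0.961600
step 3 [3y] swap r/1=724/28719: DF=(1 − 724/28719·(0.982700+0.961600))/(1+724/28719) = 2319/2500 ≈ 0.927600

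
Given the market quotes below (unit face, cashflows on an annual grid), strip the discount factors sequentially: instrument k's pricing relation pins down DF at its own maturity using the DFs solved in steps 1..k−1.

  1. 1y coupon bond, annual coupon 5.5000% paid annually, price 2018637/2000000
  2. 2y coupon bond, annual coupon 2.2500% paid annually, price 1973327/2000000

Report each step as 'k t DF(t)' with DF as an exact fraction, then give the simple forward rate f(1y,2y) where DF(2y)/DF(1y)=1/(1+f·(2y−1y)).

1 1 9567/10000
2 2 9439/10000
f(1y,2y) = ((9567/10000)/(9439/10000) − 1)/(1) = 128/9439 ≈ 1.3561%

step 1 [1y] bond c/1=11/200: DF=(2018637/2000000 − 11/200·(0))/(1+11/200) = 9567/10000 ≈ 0.956700
step 2 [2y] bond c/1=9/400: DF=(1973327/2000000 − 9/400·(0.956700))/(1+9/400) = 9439/10000 ≈ 0.943900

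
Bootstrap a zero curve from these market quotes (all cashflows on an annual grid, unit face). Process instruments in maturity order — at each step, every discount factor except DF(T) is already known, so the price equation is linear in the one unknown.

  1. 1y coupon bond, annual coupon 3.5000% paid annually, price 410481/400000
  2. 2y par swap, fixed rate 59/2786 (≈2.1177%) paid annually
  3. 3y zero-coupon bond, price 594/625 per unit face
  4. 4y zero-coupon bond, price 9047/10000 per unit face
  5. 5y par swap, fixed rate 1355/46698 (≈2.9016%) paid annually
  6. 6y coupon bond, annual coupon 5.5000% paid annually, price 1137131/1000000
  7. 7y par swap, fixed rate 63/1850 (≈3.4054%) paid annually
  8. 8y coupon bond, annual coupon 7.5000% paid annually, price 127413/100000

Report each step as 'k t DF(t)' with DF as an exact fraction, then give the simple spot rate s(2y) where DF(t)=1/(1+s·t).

1 1 1983/2000
2 2 9587/10000
3 3 594/625
4 4 9047/10000
5 5 1729/2000
6 6 1043/1250
7 7 3929/5000
8 8 933/1250
s(2y) = (1/(9587/10000) − 1)/(2) = 413/19174 ≈ 2.1540%

step 1 [1y] bond c/1=7/200: DF=(410481/400000 − 7/200·(0))/(1+7/200) = 1983/2000 ≈ 0.991500
step 2 [2y] swap r/1=59/2786: DF=(1 − 59/2786·(0.991500))/(1+59/2786) = 9587/10000 ≈ 0.958700
step 3 [3y] zero: DF = P = 594/625 ≈ 0.950400
step 4 [4y] zero: DF = P = 9047/10000 ≈ 0.904700
step 5 [5y] swap r/1=1355/46698: DF=(1 − 1355/46698·(0.991500+0.958700+0.950400+0.904700))/(1+1355/46698) = 1729/2000 ≈ 0.864500
step 6 [6y] bond c/1=11/200: DF=(1137131/1000000 − 11/200·(0.991500+0.958700+0.950400+0.904700+0.864500))/(1+11/200) = 1043/1250 ≈ 0.834400
step 7 [7y] swap r/1=63/1850: DF=(1 − 63/1850·(0.991500+0.958700+0.950400+0.904700+0.864500+0.834400))/(1+63/1850) = 3929/5000 ≈ 0.785800
step 8 [8y] bond c/1=3/40: DF=(127413/100000 − 3/40·(0.991500+0.958700+0.950400+0.904700+0.864500+0.834400+0.785800))/(1+3/40) = 933/1250 ≈ 0.746400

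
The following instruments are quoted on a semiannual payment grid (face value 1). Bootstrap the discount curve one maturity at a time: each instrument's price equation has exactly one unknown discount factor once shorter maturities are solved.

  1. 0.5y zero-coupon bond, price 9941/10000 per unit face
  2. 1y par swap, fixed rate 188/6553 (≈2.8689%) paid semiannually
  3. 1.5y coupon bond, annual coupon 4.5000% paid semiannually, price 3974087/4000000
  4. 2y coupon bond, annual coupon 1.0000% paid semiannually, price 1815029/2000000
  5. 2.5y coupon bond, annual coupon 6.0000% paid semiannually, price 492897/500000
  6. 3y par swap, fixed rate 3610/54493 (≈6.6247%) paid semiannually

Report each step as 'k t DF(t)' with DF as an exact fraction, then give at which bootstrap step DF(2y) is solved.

step 1 [0.5y] zero: DF = P = 9941/10000 ≈ 0.994100
step 2 [1y] swap r/2=94/6553: DF=(1 − 94/6553·(0.994100))/(1+94/6553) = 4859/5000 ≈ 0.971800
step 3 [1.5y] bond c/2=9/400: DF=(3974087/4000000 − 9/400·(0.994100+0.971800))/(1+9/400) = 2321/2500 ≈ 0.928400
step 4 [2y] bond c/2=1/200: DF=(1815029/2000000 − 1/200·(0.994100+0.971800+0.928400))/(1+1/200) = 4443/5000 ≈ 0.888600
step 5 [2.5y] bond c/2=3/100: DF=(492897/500000 − 3/100·(0.994100+0.971800+0.928400+0.888600))/(1+3/100) = 8469/10000 ≈ 0.846900
step 6 [3y] swap r/2=1805/54493: DF=(1 − 1805/54493·(0.994100+0.971800+0.928400+0.888600+0.846900))/(1+1805/54493) = 1639/2000 ≈ 0.819500

1 1/2 9941/10000
2 1 4859/5000
3 3/2 2321/2500
4 2 4443/5000
5 5/2 8469/10000
6 3 1639/2000
DF(2y) is solved at step 4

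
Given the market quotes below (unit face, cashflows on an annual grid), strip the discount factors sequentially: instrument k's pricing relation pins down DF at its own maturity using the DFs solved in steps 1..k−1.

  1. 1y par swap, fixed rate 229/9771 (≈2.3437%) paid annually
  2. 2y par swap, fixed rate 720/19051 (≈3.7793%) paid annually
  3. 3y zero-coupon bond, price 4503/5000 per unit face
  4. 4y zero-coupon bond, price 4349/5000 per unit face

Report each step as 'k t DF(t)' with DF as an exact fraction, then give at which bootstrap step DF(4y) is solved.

step 1 [1y] swap r/1=229/9771: DF=(1 − 229/9771·(0))/(1+229/9771) = 9771/10000 ≈ 0.977100
step 2 [2y] swap r/1=720/19051: DF=(1 − 720/19051·(0.977100))/(1+720/19051) = 116/125 ≈ 0.928000
step 3 [3y] zero: DF = P = 4503/5000 ≈ 0.900600
step 4 [4y] zero: DF = P = 4349/5000 ≈ 0.869800

1 1 9771/10000
2 2 116/125
3 3 4503/5000
4 4 4349/5000
DF(4y) is solved at step 4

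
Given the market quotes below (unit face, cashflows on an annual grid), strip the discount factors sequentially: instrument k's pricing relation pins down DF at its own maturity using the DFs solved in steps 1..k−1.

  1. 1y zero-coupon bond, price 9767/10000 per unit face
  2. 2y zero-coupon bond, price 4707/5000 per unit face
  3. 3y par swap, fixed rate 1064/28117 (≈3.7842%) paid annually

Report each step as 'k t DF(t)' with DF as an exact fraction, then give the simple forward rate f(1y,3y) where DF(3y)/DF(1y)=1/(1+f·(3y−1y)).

1 1 9767/10000
2 2 4707/5000
3 3 1117/1250
f(1y,3y) = ((9767/10000)/(1117/1250) − 1)/(2) = 831/17872 ≈ 4.6497%

step 1 [1y] zero: DF = P = 9767/10000 ≈ 0.976700
step 2 [2y] zero: DF = P = 4707/5000 ≈ 0.941400
step 3 [3y] swap r/1=1064/28117: DF=(1 − 1064/28117·(0.976700+0.941400))/(1+1064/28117) = 1117/1250 ≈ 0.893600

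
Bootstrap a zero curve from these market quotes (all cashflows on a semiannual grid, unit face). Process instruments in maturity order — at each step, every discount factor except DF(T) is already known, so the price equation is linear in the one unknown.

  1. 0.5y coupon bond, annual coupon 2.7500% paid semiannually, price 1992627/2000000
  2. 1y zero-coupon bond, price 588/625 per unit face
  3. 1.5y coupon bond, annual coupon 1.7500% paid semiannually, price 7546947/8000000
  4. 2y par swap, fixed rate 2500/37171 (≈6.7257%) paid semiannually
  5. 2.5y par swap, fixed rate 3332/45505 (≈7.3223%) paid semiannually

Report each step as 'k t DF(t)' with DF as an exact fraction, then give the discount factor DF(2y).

step 1 [0.5y] bond c/2=11/800: DF=(1992627/2000000 − 11/800·(0))/(1+11/800) = 2457/2500 ≈ 0.982800
step 2 [1y] zero: DF = P = 588/625 ≈ 0.940800
step 3 [1.5y] bond c/2=7/800: DF=(7546947/8000000 − 7/800·(0.982800+0.940800))/(1+7/800) = 1837/2000 ≈ 0.918500
step 4 [2y] swap r/2=1250/37171: DF=(1 − 1250/37171·(0.982800+0.940800+0.918500))/(1+1250/37171) = 7/8 ≈ 0.875000
step 5 [2.5y] swap r/2=1666/45505: DF=(1 − 1666/45505·(0.982800+0.940800+0.918500+0.875000))/(1+1666/45505) = 4167/5000 ≈ 0.833400

1 1/2 2457/2500
2 1 588/625
3 3/2 1837/2000
4 2 7/8
5 5/2 4167/5000
DF(2y) = 7/8 ≈ 0.875000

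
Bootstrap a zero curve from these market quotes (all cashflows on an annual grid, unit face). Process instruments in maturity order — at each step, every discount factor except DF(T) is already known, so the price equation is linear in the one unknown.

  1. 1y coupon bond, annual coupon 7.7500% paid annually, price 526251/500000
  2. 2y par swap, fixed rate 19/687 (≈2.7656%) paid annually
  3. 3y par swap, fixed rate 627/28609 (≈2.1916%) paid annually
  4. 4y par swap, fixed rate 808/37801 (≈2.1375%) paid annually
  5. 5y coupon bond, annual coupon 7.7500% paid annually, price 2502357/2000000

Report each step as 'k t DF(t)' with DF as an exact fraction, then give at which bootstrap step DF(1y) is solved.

step 1 [1y] bond c/1=31/400: DF=(526251/500000 − 31/400·(0))/(1+31/400) = 1221/1250 ≈ 0.976800
step 2 [2y] swap r/1=19/687: DF=(1 − 19/687·(0.976800))/(1+19/687) = 2367/2500 ≈ 0.946800
step 3 [3y] swap r/1=627/28609: DF=(1 − 627/28609·(0.976800+0.946800))/(1+627/28609) = 9373/10000 ≈ 0.937300
step 4 [4y] swap r/1=808/37801: DF=(1 − 808/37801·(0.976800+0.946800+0.937300))/(1+808/37801) = 1149/1250 ≈ 0.919200
step 5 [5y] bond c/1=31/400: DF=(2502357/2000000 − 31/400·(0.976800+0.946800+0.937300+0.919200))/(1+31/400) = 8893/10000 ≈ 0.889300

1 1 1221/1250
2 2 2367/2500
3 3 9373/10000
4 4 1149/1250
5 5 8893/10000
DF(1y) is solved at step 1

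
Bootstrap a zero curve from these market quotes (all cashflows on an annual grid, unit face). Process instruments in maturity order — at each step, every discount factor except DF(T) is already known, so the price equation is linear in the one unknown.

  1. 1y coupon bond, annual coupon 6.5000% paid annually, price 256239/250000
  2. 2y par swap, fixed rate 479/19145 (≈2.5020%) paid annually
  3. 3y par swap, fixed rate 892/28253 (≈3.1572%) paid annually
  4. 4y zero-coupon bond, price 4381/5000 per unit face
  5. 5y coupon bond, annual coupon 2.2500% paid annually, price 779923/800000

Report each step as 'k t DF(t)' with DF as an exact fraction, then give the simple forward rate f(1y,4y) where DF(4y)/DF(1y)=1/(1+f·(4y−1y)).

1 1 1203/1250
2 2 9521/10000
3 3 2277/2500
4 4 4381/5000
5 5 109/125
f(1y,4y) = ((1203/1250)/(4381/5000) − 1)/(3) = 431/13143 ≈ 3.2793%

step 1 [1y] bond c/1=13/200: DF=(256239/250000 − 13/200·(0))/(1+13/200) = 1203/1250 ≈ 0.962400
step 2 [2y] swap r/1=479/19145: DF=(1 − 479/19145·(0.962400))/(1+479/19145) = 9521/10000 ≈ 0.952100
step 3 [3y] swap r/1=892/28253: DF=(1 − 892/28253·(0.962400+0.952100))/(1+892/28253) = 2277/2500 ≈ 0.910800
step 4 [4y] zero: DF = P = 4381/5000 ≈ 0.876200
step 5 [5y] bond c/1=9/400: DF=(779923/800000 − 9/400·(0.962400+0.952100+0.910800+0.876200))/(1+9/400) = 109/125 ≈ 0.872000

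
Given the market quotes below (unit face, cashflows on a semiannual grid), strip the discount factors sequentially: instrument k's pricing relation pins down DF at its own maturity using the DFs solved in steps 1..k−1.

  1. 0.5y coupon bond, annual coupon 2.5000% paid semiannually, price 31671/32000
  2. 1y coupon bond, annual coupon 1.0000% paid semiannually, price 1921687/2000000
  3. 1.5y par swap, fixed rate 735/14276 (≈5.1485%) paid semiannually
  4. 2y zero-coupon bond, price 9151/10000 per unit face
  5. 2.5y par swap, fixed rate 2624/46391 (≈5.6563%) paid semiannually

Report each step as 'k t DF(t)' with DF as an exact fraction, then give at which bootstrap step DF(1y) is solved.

1 1/2 391/400
2 1 1189/1250
3 3/2 1853/2000
4 2 9151/10000
5 5/2 543/625
DF(1y) is solved at step 2

step 1 [0.5y] bond c/2=1/80: DF=(31671/32000 − 1/80·(0))/(1+1/80) = 391/400 ≈ 0.977500
step 2 [1y] bond c/2=1/200: DF=(1921687/2000000 − 1/200·(0.977500))/(1+1/200) = 1189/1250 ≈ 0.951200
step 3 [1.5y] swap r/2=735/28552: DF=(1 − 735/28552·(0.977500+0.951200))/(1+735/28552) = 1853/2000 ≈ 0.926500
step 4 [2y] zero: DF = P = 9151/10000 ≈ 0.915100
step 5 [2.5y] swap r/2=1312/46391: DF=(1 − 1312/46391·(0.977500+0.951200+0.926500+0.915100))/(1+1312/46391) = 543/625 ≈ 0.868800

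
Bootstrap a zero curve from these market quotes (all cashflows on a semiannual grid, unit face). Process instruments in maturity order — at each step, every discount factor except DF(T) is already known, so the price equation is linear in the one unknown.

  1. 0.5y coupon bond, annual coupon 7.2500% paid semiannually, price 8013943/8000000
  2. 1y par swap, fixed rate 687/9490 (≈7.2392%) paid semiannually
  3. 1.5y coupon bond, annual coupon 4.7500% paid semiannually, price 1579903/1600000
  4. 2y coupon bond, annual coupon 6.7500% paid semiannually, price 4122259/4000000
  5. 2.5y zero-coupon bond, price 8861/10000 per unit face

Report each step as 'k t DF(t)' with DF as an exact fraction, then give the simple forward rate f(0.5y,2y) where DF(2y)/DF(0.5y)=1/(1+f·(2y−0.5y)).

1 1/2 9667/10000
2 1 9313/10000
3 3/2 1841/2000
4 2 9049/10000
5 5/2 8861/10000
f(0.5y,2y) = ((9667/10000)/(9049/10000) − 1)/(3/2) = 412/9049 ≈ 4.5530%

step 1 [0.5y] bond c/2=29/800: DF=(8013943/8000000 − 29/800·(0))/(1+29/800) = 9667/10000 ≈ 0.966700
step 2 [1y] swap r/2=687/18980: DF=(1 − 687/18980·(0.966700))/(1+687/18980) = 9313/10000 ≈ 0.931300
step 3 [1.5y] bond c/2=19/800: DF=(1579903/1600000 − 19/800·(0.966700+0.931300))/(1+19/800) = 1841/2000 ≈ 0.920500
step 4 [2y] bond c/2=27/800: DF=(4122259/4000000 − 27/800·(0.966700+0.931300+0.920500))/(1+27/800) = 9049/10000 ≈ 0.904900
step 5 [2.5y] zero: DF = P = 8861/10000 ≈ 0.886100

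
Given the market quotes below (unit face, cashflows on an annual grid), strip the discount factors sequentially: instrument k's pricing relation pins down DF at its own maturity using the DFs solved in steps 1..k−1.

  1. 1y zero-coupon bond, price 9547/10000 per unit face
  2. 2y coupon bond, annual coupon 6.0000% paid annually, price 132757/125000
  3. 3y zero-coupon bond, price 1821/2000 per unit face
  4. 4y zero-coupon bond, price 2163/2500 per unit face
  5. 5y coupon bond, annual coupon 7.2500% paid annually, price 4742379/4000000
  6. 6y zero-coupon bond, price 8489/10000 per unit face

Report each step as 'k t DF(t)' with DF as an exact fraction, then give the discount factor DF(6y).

1 1 9547/10000
2 2 9479/10000
3 3 1821/2000
4 4 2163/2500
5 5 1071/1250
6 6 8489/10000
DF(6y) = 8489/10000 ≈ 0.848900

step 1 [1y] zero: DF = P = 9547/10000 ≈ 0.954700
step 2 [2y] bond c/1=3/50: DF=(132757/125000 − 3/50·(0.954700))/(1+3/50) = 9479/10000 ≈ 0.947900
step 3 [3y] zero: DF = P = 1821/2000 ≈ 0.910500
step 4 [4y] zero: DF = P = 2163/2500 ≈ 0.865200
step 5 [5y] bond c/1=29/400: DF=(4742379/4000000 − 29/400·(0.954700+0.947900+0.910500+0.865200))/(1+29/400) = 1071/1250 ≈ 0.856800
step 6 [6y] zero: DF = P = 8489/10000 ≈ 0.848900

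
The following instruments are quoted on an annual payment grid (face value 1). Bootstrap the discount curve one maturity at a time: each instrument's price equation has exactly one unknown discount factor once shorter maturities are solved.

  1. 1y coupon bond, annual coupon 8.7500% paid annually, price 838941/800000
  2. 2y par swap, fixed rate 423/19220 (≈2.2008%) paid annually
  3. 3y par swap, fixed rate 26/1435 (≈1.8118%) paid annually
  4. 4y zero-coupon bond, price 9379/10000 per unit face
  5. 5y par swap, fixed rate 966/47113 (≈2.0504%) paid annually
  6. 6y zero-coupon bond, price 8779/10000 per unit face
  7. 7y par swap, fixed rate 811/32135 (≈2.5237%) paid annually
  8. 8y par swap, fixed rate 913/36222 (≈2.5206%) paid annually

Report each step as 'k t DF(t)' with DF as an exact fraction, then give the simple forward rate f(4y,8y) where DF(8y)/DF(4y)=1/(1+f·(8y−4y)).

step 1 [1y] bond c/1=7/80: DF=(838941/800000 − 7/80·(0))/(1+7/80) = 9643/10000 ≈ 0.964300
step 2 [2y] swap r/1=423/19220: DF=(1 − 423/19220·(0.964300))/(1+423/19220) = 9577/10000 ≈ 0.957700
step 3 [3y] swap r/1=26/1435: DF=(1 − 26/1435·(0.964300+0.957700))/(1+26/1435) = 237/250 ≈ 0.948000
step 4 [4y] zero: DF = P = 9379/10000 ≈ 0.937900
step 5 [5y] swap r/1=966/47113: DF=(1 − 966/47113·(0.964300+0.957700+0.948000+0.937900))/(1+966/47113) = 4517/5000 ≈ 0.903400
step 6 [6y] zero: DF = P = 8779/10000 ≈ 0.877900
step 7 [7y] swap r/1=811/32135: DF=(1 − 811/32135·(0.964300+0.957700+0.948000+0.937900+0.903400+0.877900))/(1+811/32135) = 4189/5000 ≈ 0.837800
step 8 [8y] swap r/1=913/36222: DF=(1 − 913/36222·(0.964300+0.957700+0.948000+0.937900+0.903400+0.877900+0.837800))/(1+913/36222) = 4087/5000 ≈ 0.817400

1 1 9643/10000
2 2 9577/10000
3 3 237/250
4 4 9379/10000
5 5 4517/5000
6 6 8779/10000
7 7 4189/5000
8 8 4087/5000
f(4y,8y) = ((9379/10000)/(4087/5000) − 1)/(4) = 1205/32696 ≈ 3.6855%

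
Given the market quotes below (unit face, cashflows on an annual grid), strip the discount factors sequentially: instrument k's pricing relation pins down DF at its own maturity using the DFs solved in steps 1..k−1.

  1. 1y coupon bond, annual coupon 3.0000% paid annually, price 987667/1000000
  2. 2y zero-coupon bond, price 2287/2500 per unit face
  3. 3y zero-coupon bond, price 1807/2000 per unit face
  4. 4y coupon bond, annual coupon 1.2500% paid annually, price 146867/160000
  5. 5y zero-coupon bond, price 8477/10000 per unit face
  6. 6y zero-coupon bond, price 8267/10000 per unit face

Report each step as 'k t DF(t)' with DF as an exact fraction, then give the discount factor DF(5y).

1 1 9589/10000
2 2 2287/2500
3 3 1807/2000
4 4 8723/10000
5 5 8477/10000
6 6 8267/10000
DF(5y) = 8477/10000 ≈ 0.847700

step 1 [1y] bond c/1=3/100: DF=(987667/1000000 − 3/100·(0))/(1+3/100) = 9589/10000 ≈ 0.958900
step 2 [2y] zero: DF = P = 2287/2500 ≈ 0.914800
step 3 [3y] zero: DF = P = 1807/2000 ≈ 0.903500
step 4 [4y] bond c/1=1/80: DF=(146867/160000 − 1/80·(0.958900+0.914800+0.903500))/(1+1/80) = 8723/10000 ≈ 0.872300
step 5 [5y] zero: DF = P = 8477/10000 ≈ 0.847700
step 6 [6y] zero: DF = P = 8267/10000 ≈ 0.826700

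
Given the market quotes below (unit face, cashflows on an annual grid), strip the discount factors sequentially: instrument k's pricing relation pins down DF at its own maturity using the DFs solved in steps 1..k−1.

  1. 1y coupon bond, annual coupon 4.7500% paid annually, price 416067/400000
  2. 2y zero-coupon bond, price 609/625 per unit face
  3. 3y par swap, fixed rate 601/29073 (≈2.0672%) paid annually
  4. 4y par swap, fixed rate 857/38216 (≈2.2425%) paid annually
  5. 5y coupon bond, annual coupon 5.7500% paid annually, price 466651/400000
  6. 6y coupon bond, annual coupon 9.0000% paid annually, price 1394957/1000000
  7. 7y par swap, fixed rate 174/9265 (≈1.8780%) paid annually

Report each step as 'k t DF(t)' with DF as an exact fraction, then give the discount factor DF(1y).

step 1 [1y] bond c/1=19/400: DF=(416067/400000 − 19/400·(0))/(1+19/400) = 993/1000 ≈ 0.993000
step 2 [2y] zero: DF = P = 609/625 ≈ 0.974400
step 3 [3y] swap r/1=601/29073: DF=(1 − 601/29073·(0.993000+0.974400))/(1+601/29073) = 9399/10000 ≈ 0.939900
step 4 [4y] swap r/1=857/38216: DF=(1 − 857/38216·(0.993000+0.974400+0.939900))/(1+857/38216) = 9143/10000 ≈ 0.914300
step 5 [5y] bond c/1=23/400: DF=(466651/400000 − 23/400·(0.993000+0.974400+0.939900+0.914300))/(1+23/400) = 4477/5000 ≈ 0.895400
step 6 [6y] bond c/1=9/100: DF=(1394957/1000000 − 9/100·(0.993000+0.974400+0.939900+0.914300+0.895400))/(1+9/100) = 8903/10000 ≈ 0.890300
step 7 [7y] swap r/1=174/9265: DF=(1 − 174/9265·(0.993000+0.974400+0.939900+0.914300+0.895400+0.890300))/(1+174/9265) = 4391/5000 ≈ 0.878200

1 1 993/1000
2 2 609/625
3 3 9399/10000
4 4 9143/10000
5 5 4477/5000
6 6 8903/10000
7 7 4391/5000
DF(1y) = 993/1000 ≈ 0.993000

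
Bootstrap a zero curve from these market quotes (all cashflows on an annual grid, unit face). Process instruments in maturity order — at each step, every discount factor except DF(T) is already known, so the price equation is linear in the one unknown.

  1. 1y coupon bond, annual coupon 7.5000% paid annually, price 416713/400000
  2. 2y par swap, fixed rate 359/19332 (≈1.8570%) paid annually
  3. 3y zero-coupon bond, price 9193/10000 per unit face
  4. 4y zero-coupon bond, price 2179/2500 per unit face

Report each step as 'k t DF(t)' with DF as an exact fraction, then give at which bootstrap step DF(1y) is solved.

1 1 9691/10000
2 2 9641/10000
3 3 9193/10000
4 4 2179/2500
DF(1y) is solved at step 1

step 1 [1y] bond c/1=3/40: DF=(416713/400000 − 3/40·(0))/(1+3/40) = 9691/10000 ≈ 0.969100
step 2 [2y] swap r/1=359/19332: DF=(1 − 359/19332·(0.969100))/(1+359/19332) = 9641/10000 ≈ 0.964100
step 3 [3y] zero: DF = P = 9193/10000 ≈ 0.919300
step 4 [4y] zero: DF = P = 2179/2500 ≈ 0.871600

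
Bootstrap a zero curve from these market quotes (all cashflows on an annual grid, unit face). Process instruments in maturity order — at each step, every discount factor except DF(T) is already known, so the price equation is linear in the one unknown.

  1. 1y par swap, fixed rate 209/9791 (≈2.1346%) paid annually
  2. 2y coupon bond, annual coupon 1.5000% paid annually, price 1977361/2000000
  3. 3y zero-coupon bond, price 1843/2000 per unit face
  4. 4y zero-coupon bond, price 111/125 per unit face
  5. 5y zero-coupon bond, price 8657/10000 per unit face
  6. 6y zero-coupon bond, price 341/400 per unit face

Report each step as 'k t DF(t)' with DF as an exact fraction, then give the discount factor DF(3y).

step 1 [1y] swap r/1=209/9791: DF=(1 − 209/9791·(0))/(1+209/9791) = 9791/10000 ≈ 0.979100
step 2 [2y] bond c/1=3/200: DF=(1977361/2000000 − 3/200·(0.979100))/(1+3/200) = 2399/2500 ≈ 0.959600
step 3 [3y] zero: DF = P = 1843/2000 ≈ 0.921500
step 4 [4y] zero: DF = P = 111/125 ≈ 0.888000
step 5 [5y] zero: DF = P = 8657/10000 ≈ 0.865700
step 6 [6y] zero: DF = P = 341/400 ≈ 0.852500

1 1 9791/10000
2 2 2399/2500
3 3 1843/2000
4 4 111/125
5 5 8657/10000
6 6 341/400
DF(3y) = 1843/2000 ≈ 0.921500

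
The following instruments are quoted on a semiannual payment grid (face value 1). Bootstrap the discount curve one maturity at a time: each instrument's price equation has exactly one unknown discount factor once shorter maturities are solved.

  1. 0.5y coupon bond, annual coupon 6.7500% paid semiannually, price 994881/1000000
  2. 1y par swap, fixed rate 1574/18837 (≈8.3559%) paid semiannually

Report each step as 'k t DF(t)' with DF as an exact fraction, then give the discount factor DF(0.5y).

step 1 [0.5y] bond c/2=27/800: DF=(994881/1000000 − 27/800·(0))/(1+27/800) = 1203/1250 ≈ 0.962400
step 2 [1y] swap r/2=787/18837: DF=(1 − 787/18837·(0.962400))/(1+787/18837) = 9213/10000 ≈ 0.921300

1 1/2 1203/1250
2 1 9213/10000
DF(0.5y) = 1203/1250 ≈ 0.962400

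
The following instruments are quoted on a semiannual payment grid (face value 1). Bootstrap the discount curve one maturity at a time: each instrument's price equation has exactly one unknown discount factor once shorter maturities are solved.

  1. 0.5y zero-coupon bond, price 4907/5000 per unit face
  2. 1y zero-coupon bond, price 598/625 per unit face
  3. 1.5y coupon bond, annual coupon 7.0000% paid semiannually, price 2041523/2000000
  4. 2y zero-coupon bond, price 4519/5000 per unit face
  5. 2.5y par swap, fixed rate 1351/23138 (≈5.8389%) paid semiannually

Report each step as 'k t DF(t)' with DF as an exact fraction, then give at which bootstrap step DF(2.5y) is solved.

1 1/2 4907/5000
2 1 598/625
3 3/2 9207/10000
4 2 4519/5000
5 5/2 8649/10000
DF(2.5y) is solved at step 5

step 1 [0.5y] zero: DF = P = 4907/5000 ≈ 0.981400
step 2 [1y] zero: DF = P = 598/625 ≈ 0.956800
step 3 [1.5y] bond c/2=7/200: DF=(2041523/2000000 − 7/200·(0.981400+0.956800))/(1+7/200) = 9207/10000 ≈ 0.920700
step 4 [2y] zero: DF = P = 4519/5000 ≈ 0.903800
step 5 [2.5y] swap r/2=1351/46276: DF=(1 − 1351/46276·(0.981400+0.956800+0.920700+0.903800))/(1+1351/46276) = 8649/10000 ≈ 0.864900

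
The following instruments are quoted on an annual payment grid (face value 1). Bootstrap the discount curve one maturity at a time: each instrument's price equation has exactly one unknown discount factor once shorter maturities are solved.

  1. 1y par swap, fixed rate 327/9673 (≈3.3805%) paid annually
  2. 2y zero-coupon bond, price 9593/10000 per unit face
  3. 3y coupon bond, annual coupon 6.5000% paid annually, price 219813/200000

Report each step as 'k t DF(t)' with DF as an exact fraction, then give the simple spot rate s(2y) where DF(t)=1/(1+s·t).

step 1 [1y] swap r/1=327/9673: DF=(1 − 327/9673·(0))/(1+327/9673) = 9673/10000 ≈ 0.967300
step 2 [2y] zero: DF = P = 9593/10000 ≈ 0.959300
step 3 [3y] bond c/1=13/200: DF=(219813/200000 − 13/200·(0.967300+0.959300))/(1+13/200) = 1143/1250 ≈ 0.914400

1 1 9673/10000
2 2 9593/10000
3 3 1143/1250
s(2y) = (1/(9593/10000) − 1)/(2) = 407/19186 ≈ 2.1213%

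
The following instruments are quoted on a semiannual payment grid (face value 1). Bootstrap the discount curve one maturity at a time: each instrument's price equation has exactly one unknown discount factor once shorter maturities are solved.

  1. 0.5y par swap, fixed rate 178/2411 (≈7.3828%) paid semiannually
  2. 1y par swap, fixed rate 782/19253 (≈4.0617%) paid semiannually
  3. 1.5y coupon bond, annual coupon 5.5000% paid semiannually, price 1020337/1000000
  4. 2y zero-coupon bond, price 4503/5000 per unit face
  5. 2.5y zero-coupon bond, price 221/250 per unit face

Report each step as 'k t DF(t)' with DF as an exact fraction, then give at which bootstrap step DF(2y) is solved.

1 1/2 2411/2500
2 1 9609/10000
3 3/2 1883/2000
4 2 4503/5000
5 5/2 221/250
DF(2y) is solved at step 4

step 1 [0.5y] swap r/2=89/2411: DF=(1 − 89/2411·(0))/(1+89/2411) = 2411/2500 ≈ 0.964400
step 2 [1y] swap r/2=391/19253: DF=(1 − 391/19253·(0.964400))/(1+391/19253) = 9609/10000 ≈ 0.960900
step 3 [1.5y] bond c/2=11/400: DF=(1020337/1000000 − 11/400·(0.964400+0.960900))/(1+11/400) = 1883/2000 ≈ 0.941500
step 4 [2y] zero: DF = P = 4503/5000 ≈ 0.900600
step 5 [2.5y] zero: DF = P = 221/250 ≈ 0.884000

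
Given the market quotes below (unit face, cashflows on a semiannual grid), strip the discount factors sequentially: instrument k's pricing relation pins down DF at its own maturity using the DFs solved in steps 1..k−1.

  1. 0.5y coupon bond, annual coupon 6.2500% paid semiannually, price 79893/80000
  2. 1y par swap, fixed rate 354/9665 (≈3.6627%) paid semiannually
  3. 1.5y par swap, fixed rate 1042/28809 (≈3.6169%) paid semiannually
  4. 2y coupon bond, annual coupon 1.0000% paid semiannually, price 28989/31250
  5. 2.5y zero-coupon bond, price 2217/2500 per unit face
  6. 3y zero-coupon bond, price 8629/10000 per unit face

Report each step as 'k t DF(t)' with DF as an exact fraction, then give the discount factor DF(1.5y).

step 1 [0.5y] bond c/2=1/32: DF=(79893/80000 − 1/32·(0))/(1+1/32) = 2421/2500 ≈ 0.968400
step 2 [1y] swap r/2=177/9665: DF=(1 − 177/9665·(0.968400))/(1+177/9665) = 4823/5000 ≈ 0.964600
step 3 [1.5y] swap r/2=521/28809: DF=(1 − 521/28809·(0.968400+0.964600))/(1+521/28809) = 9479/10000 ≈ 0.947900
step 4 [2y] bond c/2=1/200: DF=(28989/31250 − 1/200·(0.968400+0.964600+0.947900))/(1+1/200) = 9087/10000 ≈ 0.908700
step 5 [2.5y] zero: DF = P = 2217/2500 ≈ 0.886800
step 6 [3y] zero: DF = P = 8629/10000 ≈ 0.862900

1 1/2 2421/2500
2 1 4823/5000
3 3/2 9479/10000
4 2 9087/10000
5 5/2 2217/2500
6 3 8629/10000
DF(1.5y) = 9479/10000 ≈ 0.947900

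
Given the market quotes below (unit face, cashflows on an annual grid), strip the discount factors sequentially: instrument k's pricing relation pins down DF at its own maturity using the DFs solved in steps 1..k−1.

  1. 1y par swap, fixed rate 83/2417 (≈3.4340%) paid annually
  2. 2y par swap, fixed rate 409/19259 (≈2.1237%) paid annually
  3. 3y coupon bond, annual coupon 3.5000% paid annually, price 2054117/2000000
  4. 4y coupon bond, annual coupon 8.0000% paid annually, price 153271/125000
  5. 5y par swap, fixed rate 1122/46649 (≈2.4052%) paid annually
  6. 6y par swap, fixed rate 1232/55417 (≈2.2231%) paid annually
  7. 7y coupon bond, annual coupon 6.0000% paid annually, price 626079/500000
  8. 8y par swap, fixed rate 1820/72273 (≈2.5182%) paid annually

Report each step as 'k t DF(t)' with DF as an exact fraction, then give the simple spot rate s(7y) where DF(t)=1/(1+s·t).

1 1 2417/2500
2 2 9591/10000
3 3 1159/1250
4 4 231/250
5 5 4439/5000
6 6 548/625
7 7 2169/2500
8 8 409/500
s(7y) = (1/(2169/2500) − 1)/(7) = 331/15183 ≈ 2.1801%

step 1 [1y] swap r/1=83/2417: DF=(1 − 83/2417·(0))/(1+83/2417) = 2417/2500 ≈ 0.966800
step 2 [2y] swap r/1=409/19259: DF=(1 − 409/19259·(0.966800))/(1+409/19259) = 9591/10000 ≈ 0.959100
step 3 [3y] bond c/1=7/200: DF=(2054117/2000000 − 7/200·(0.966800+0.959100))/(1+7/200) = 1159/1250 ≈ 0.927200
step 4 [4y] bond c/1=2/25: DF=(153271/125000 − 2/25·(0.966800+0.959100+0.927200))/(1+2/25) = 231/250 ≈ 0.924000
step 5 [5y] swap r/1=1122/46649: DF=(1 − 1122/46649·(0.966800+0.959100+0.927200+0.924000))/(1+1122/46649) = 4439/5000 ≈ 0.887800
step 6 [6y] swap r/1=1232/55417: DF=(1 − 1232/55417·(0.966800+0.959100+0.927200+0.924000+0.887800))/(1+1232/55417) = 548/625 ≈ 0.876800
step 7 [7y] bond c/1=3/50: DF=(626079/500000 − 3/50·(0.966800+0.959100+0.927200+0.924000+0.887800+0.876800))/(1+3/50) = 2169/2500 ≈ 0.867600
step 8 [8y] swap r/1=1820/72273: DF=(1 − 1820/72273·(0.966800+0.959100+0.927200+0.924000+0.887800+0.876800+0.867600))/(1+1820/72273) = 409/500 ≈ 0.818000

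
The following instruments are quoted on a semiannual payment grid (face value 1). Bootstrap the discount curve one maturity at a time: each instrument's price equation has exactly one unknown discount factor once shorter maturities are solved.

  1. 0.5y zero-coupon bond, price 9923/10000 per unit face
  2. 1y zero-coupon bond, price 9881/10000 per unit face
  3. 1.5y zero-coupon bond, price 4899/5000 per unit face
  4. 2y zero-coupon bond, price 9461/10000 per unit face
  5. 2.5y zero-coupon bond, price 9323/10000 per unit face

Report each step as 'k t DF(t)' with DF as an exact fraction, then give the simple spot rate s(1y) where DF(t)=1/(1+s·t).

1 1/2 9923/10000
2 1 9881/10000
3 3/2 4899/5000
4 2 9461/10000
5 5/2 9323/10000
s(1y) = (1/(9881/10000) − 1)/(1) = 119/9881 ≈ 1.2043%

step 1 [0.5y] zero: DF = P = 9923/10000 ≈ 0.992300
step 2 [1y] zero: DF = P = 9881/10000 ≈ 0.988100
step 3 [1.5y] zero: DF = P = 4899/5000 ≈ 0.979800
step 4 [2y] zero: DF = P = 9461/10000 ≈ 0.946100
step 5 [2.5y] zero: DF = P = 9323/10000 ≈ 0.932300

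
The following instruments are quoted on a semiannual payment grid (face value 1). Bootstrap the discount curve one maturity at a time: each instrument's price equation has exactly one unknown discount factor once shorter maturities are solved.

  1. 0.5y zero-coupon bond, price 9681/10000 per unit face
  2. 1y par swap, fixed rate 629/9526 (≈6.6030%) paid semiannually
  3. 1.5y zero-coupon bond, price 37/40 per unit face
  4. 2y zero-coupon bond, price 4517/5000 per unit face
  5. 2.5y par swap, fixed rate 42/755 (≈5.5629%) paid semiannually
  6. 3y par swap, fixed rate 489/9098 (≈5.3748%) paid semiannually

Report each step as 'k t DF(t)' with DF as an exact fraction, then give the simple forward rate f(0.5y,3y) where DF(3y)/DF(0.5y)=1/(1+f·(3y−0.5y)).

step 1 [0.5y] zero: DF = P = 9681/10000 ≈ 0.968100
step 2 [1y] swap r/2=629/19052: DF=(1 − 629/19052·(0.968100))/(1+629/19052) = 9371/10000 ≈ 0.937100
step 3 [1.5y] zero: DF = P = 37/40 ≈ 0.925000
step 4 [2y] zero: DF = P = 4517/5000 ≈ 0.903400
step 5 [2.5y] swap r/2=21/755: DF=(1 − 21/755·(0.968100+0.937100+0.925000+0.903400))/(1+21/755) = 8719/10000 ≈ 0.871900
step 6 [3y] swap r/2=489/18196: DF=(1 − 489/18196·(0.968100+0.937100+0.925000+0.903400+0.871900))/(1+489/18196) = 8533/10000 ≈ 0.853300

1 1/2 9681/10000
2 1 9371/10000
3 3/2 37/40
4 2 4517/5000
5 5/2 8719/10000
6 3 8533/10000
f(0.5y,3y) = ((9681/10000)/(8533/10000) − 1)/(5/2) = 328/6095 ≈ 5.3815%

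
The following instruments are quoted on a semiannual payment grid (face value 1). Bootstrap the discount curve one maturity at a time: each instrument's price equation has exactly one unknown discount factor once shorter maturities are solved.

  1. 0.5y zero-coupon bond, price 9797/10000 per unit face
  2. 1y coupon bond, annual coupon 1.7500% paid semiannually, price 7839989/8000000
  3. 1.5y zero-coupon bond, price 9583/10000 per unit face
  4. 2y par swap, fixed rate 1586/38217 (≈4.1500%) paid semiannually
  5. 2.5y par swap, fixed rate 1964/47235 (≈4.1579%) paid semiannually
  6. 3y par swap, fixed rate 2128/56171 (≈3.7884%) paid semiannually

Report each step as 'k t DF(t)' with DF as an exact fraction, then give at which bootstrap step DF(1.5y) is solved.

1 1/2 9797/10000
2 1 963/1000
3 3/2 9583/10000
4 2 9207/10000
5 5/2 4509/5000
6 3 1117/1250
DF(1.5y) is solved at step 3

step 1 [0.5y] zero: DF = P = 9797/10000 ≈ 0.979700
step 2 [1y] bond c/2=7/800: DF=(7839989/8000000 − 7/800·(0.979700))/(1+7/800) = 963/1000 ≈ 0.963000
step 3 [1.5y] zero: DF = P = 9583/10000 ≈ 0.958300
step 4 [2y] swap r/2=793/38217: DF=(1 − 793/38217·(0.979700+0.963000+0.958300))/(1+793/38217) = 9207/10000 ≈ 0.920700
step 5 [2.5y] swap r/2=982/47235: DF=(1 − 982/47235·(0.979700+0.963000+0.958300+0.920700))/(1+982/47235) = 4509/5000 ≈ 0.901800
step 6 [3y] swap r/2=1064/56171: DF=(1 − 1064/56171·(0.979700+0.963000+0.958300+0.920700+0.901800))/(1+1064/56171) = 1117/1250 ≈ 0.893600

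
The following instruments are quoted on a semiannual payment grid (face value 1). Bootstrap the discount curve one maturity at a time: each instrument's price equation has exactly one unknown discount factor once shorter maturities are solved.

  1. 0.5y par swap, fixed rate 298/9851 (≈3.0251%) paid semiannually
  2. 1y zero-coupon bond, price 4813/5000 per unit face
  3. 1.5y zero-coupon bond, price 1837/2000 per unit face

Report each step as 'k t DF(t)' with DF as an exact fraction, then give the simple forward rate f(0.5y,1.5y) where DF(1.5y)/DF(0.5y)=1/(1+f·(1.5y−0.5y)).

1 1/2 9851/10000
2 1 4813/5000
3 3/2 1837/2000
f(0.5y,1.5y) = ((9851/10000)/(1837/2000) − 1)/(1) = 666/9185 ≈ 7.2510%

step 1 [0.5y] swap r/2=149/9851: DF=(1 − 149/9851·(0))/(1+149/9851) = 9851/10000 ≈ 0.985100
step 2 [1y] zero: DF = P = 4813/5000 ≈ 0.962600
step 3 [1.5y] zero: DF = P = 1837/2000 ≈ 0.918500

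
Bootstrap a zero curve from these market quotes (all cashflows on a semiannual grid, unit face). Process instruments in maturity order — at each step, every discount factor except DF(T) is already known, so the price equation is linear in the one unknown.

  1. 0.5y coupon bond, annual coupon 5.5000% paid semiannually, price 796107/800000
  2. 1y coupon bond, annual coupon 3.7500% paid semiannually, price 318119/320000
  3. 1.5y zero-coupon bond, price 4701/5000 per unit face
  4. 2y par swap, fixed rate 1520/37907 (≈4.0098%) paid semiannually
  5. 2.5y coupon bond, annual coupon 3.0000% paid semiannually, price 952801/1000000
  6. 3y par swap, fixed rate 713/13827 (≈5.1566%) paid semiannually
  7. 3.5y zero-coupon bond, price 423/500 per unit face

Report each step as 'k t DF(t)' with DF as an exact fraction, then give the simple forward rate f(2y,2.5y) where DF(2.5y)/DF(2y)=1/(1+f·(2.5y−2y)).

1 1/2 1937/2000
2 1 479/500
3 3/2 4701/5000
4 2 231/250
5 5/2 8827/10000
6 3 4287/5000
7 7/2 423/500
f(2y,2.5y) = ((231/250)/(8827/10000) − 1)/(1/2) = 118/1261 ≈ 9.3577%

step 1 [0.5y] bond c/2=11/400: DF=(796107/800000 − 11/400·(0))/(1+11/400) = 1937/2000 ≈ 0.968500
step 2 [1y] bond c/2=3/160: DF=(318119/320000 − 3/160·(0.968500))/(1+3/160) = 479/500 ≈ 0.958000
step 3 [1.5y] zero: DF = P = 4701/5000 ≈ 0.940200
step 4 [2y] swap r/2=760/37907: DF=(1 − 760/37907·(0.968500+0.958000+0.940200))/(1+760/37907) = 231/250 ≈ 0.924000
step 5 [2.5y] bond c/2=3/200: DF=(952801/1000000 − 3/200·(0.968500+0.958000+0.940200+0.924000))/(1+3/200) = 8827/10000 ≈ 0.882700
step 6 [3y] swap r/2=713/27654: DF=(1 − 713/27654·(0.968500+0.958000+0.940200+0.924000+0.882700))/(1+713/27654) = 4287/5000 ≈ 0.857400
step 7 [3.5y] zero: DF = P = 423/500 ≈ 0.846000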